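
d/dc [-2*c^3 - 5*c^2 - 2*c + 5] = -6*c^2 - 10*c - 2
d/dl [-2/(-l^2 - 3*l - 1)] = 2*(-2*l - 3)/(l^2 + 3*l + 1)^2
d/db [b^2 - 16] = 2*b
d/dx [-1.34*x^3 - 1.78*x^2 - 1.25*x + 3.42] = -4.02*x^2 - 3.56*x - 1.25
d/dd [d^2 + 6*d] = 2*d + 6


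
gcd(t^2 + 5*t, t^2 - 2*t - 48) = 1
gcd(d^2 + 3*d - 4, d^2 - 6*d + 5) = d - 1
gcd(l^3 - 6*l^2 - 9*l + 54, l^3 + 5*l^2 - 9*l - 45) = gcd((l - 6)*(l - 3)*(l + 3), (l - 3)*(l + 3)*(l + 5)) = l^2 - 9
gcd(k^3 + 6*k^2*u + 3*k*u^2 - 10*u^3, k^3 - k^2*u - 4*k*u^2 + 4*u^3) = -k^2 - k*u + 2*u^2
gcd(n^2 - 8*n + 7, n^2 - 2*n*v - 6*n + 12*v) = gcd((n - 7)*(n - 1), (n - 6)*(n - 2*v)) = 1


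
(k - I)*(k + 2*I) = k^2 + I*k + 2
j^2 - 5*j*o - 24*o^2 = (j - 8*o)*(j + 3*o)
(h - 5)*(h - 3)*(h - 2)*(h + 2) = h^4 - 8*h^3 + 11*h^2 + 32*h - 60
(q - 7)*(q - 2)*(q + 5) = q^3 - 4*q^2 - 31*q + 70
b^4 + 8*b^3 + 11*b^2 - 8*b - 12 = (b - 1)*(b + 1)*(b + 2)*(b + 6)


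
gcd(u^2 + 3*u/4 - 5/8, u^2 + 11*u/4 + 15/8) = u + 5/4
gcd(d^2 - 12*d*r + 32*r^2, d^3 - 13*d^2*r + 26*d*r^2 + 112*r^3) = -d + 8*r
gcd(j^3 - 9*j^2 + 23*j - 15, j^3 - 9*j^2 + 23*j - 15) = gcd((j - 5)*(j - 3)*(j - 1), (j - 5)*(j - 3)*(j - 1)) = j^3 - 9*j^2 + 23*j - 15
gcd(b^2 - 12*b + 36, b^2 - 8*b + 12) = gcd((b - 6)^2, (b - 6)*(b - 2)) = b - 6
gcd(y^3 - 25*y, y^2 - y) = y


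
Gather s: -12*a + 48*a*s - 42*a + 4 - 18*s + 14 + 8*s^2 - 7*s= -54*a + 8*s^2 + s*(48*a - 25) + 18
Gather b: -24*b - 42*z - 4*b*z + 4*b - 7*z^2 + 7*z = b*(-4*z - 20) - 7*z^2 - 35*z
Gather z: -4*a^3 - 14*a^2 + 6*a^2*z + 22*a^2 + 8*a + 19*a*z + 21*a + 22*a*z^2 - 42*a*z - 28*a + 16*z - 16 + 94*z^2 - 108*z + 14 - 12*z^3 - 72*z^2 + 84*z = -4*a^3 + 8*a^2 + a - 12*z^3 + z^2*(22*a + 22) + z*(6*a^2 - 23*a - 8) - 2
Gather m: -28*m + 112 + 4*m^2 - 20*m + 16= 4*m^2 - 48*m + 128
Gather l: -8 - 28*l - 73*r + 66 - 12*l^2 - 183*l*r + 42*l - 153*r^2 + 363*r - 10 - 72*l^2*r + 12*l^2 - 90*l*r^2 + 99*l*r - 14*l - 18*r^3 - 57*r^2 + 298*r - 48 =-72*l^2*r + l*(-90*r^2 - 84*r) - 18*r^3 - 210*r^2 + 588*r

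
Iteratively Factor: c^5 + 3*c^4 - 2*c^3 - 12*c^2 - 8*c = (c)*(c^4 + 3*c^3 - 2*c^2 - 12*c - 8) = c*(c + 1)*(c^3 + 2*c^2 - 4*c - 8) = c*(c + 1)*(c + 2)*(c^2 - 4) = c*(c + 1)*(c + 2)^2*(c - 2)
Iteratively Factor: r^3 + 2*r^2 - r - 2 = (r - 1)*(r^2 + 3*r + 2) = (r - 1)*(r + 2)*(r + 1)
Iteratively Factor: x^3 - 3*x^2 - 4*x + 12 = (x - 2)*(x^2 - x - 6) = (x - 2)*(x + 2)*(x - 3)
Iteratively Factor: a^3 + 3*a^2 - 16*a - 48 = (a - 4)*(a^2 + 7*a + 12) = (a - 4)*(a + 4)*(a + 3)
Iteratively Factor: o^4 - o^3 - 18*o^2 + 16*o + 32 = (o - 2)*(o^3 + o^2 - 16*o - 16) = (o - 4)*(o - 2)*(o^2 + 5*o + 4) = (o - 4)*(o - 2)*(o + 1)*(o + 4)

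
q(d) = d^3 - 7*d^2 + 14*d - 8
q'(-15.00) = 899.00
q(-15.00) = -5168.00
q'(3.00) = -1.00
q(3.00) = -2.00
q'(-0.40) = 20.08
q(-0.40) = -14.78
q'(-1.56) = 43.14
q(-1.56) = -50.67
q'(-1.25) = 36.19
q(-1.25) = -38.39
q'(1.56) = -0.54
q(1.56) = 0.60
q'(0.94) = 3.49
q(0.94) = -0.19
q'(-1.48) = 41.29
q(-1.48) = -47.29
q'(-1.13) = 33.65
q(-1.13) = -34.20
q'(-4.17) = 124.55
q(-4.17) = -260.61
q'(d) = 3*d^2 - 14*d + 14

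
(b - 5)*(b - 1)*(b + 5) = b^3 - b^2 - 25*b + 25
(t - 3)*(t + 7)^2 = t^3 + 11*t^2 + 7*t - 147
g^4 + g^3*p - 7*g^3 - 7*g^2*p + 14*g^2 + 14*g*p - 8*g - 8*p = (g - 4)*(g - 2)*(g - 1)*(g + p)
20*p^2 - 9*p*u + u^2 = (-5*p + u)*(-4*p + u)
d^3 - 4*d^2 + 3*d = d*(d - 3)*(d - 1)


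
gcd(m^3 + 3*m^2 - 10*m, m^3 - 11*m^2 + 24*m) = m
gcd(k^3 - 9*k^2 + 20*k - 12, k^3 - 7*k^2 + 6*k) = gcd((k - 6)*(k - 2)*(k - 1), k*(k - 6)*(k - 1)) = k^2 - 7*k + 6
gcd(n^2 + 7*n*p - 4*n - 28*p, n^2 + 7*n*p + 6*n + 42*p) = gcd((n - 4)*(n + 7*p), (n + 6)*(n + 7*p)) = n + 7*p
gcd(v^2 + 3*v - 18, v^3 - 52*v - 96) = v + 6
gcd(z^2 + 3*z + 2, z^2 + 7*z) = 1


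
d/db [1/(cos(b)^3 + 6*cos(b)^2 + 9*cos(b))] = 3*(sin(b)/cos(b)^2 + tan(b))/(cos(b) + 3)^3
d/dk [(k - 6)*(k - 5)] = 2*k - 11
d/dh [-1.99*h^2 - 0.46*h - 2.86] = -3.98*h - 0.46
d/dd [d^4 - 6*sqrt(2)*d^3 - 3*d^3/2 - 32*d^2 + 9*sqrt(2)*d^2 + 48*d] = 4*d^3 - 18*sqrt(2)*d^2 - 9*d^2/2 - 64*d + 18*sqrt(2)*d + 48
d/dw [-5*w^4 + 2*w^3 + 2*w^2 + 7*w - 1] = -20*w^3 + 6*w^2 + 4*w + 7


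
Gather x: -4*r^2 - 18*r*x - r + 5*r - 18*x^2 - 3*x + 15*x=-4*r^2 + 4*r - 18*x^2 + x*(12 - 18*r)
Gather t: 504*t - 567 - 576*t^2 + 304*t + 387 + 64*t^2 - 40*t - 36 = -512*t^2 + 768*t - 216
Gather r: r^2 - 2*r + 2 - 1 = r^2 - 2*r + 1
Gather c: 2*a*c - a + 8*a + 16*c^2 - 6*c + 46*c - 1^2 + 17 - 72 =7*a + 16*c^2 + c*(2*a + 40) - 56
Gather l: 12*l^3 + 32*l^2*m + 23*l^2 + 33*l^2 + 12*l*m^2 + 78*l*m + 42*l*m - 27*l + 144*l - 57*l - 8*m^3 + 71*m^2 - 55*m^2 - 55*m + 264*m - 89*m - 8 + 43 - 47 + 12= 12*l^3 + l^2*(32*m + 56) + l*(12*m^2 + 120*m + 60) - 8*m^3 + 16*m^2 + 120*m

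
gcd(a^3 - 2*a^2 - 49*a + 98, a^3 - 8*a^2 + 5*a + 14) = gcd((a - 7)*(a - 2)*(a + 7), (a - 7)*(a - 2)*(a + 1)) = a^2 - 9*a + 14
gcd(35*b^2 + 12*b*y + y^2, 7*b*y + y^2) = 7*b + y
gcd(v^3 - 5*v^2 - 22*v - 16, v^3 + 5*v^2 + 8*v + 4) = v^2 + 3*v + 2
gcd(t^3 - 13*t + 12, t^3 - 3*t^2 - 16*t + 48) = t^2 + t - 12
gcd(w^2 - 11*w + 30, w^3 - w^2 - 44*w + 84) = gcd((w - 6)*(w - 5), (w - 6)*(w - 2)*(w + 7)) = w - 6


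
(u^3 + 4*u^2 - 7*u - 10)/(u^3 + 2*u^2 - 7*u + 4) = (u^3 + 4*u^2 - 7*u - 10)/(u^3 + 2*u^2 - 7*u + 4)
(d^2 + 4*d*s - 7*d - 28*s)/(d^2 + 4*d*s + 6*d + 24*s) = (d - 7)/(d + 6)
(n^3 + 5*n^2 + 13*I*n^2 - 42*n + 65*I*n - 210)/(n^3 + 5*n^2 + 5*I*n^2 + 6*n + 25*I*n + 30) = (n + 7*I)/(n - I)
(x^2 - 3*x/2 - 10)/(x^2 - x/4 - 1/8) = 4*(-2*x^2 + 3*x + 20)/(-8*x^2 + 2*x + 1)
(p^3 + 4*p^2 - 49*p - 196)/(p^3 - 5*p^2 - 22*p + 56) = (p + 7)/(p - 2)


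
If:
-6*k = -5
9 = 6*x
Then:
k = 5/6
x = 3/2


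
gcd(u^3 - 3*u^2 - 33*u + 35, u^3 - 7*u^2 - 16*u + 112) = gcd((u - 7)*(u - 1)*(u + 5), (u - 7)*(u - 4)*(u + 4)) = u - 7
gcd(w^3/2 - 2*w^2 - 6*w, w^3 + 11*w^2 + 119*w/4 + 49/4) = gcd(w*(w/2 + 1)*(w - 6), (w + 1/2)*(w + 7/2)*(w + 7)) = 1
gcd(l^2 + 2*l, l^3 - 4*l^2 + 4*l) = l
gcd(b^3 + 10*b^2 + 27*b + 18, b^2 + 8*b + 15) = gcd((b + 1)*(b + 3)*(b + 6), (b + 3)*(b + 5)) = b + 3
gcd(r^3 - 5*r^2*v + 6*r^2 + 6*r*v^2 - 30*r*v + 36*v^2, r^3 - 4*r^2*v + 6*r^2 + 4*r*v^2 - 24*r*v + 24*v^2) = r^2 - 2*r*v + 6*r - 12*v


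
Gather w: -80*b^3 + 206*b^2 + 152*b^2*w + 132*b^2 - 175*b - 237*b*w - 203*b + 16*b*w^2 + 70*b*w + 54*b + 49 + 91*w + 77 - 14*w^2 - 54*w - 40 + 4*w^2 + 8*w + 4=-80*b^3 + 338*b^2 - 324*b + w^2*(16*b - 10) + w*(152*b^2 - 167*b + 45) + 90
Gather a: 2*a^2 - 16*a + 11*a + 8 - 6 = 2*a^2 - 5*a + 2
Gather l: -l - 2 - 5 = -l - 7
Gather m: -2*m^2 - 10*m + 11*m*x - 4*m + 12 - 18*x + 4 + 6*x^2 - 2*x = -2*m^2 + m*(11*x - 14) + 6*x^2 - 20*x + 16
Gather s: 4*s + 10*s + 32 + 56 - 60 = 14*s + 28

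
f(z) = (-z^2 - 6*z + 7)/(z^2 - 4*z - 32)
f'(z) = (4 - 2*z)*(-z^2 - 6*z + 7)/(z^2 - 4*z - 32)^2 + (-2*z - 6)/(z^2 - 4*z - 32)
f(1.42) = 0.10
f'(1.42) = 0.24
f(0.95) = -0.01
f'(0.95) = 0.23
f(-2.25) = -0.86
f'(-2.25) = 0.49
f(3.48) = 0.77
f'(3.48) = 0.45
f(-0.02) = -0.22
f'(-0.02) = 0.21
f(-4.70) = 1.47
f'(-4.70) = 2.61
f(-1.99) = -0.75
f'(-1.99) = 0.40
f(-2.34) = -0.91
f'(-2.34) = 0.54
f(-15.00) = -0.51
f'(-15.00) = 0.03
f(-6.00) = 0.25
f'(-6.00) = 0.36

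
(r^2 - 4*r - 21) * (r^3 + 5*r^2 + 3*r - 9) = r^5 + r^4 - 38*r^3 - 126*r^2 - 27*r + 189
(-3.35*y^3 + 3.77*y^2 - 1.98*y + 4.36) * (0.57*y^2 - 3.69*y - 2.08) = -1.9095*y^5 + 14.5104*y^4 - 8.0719*y^3 + 1.9498*y^2 - 11.97*y - 9.0688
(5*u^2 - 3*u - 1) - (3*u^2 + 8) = 2*u^2 - 3*u - 9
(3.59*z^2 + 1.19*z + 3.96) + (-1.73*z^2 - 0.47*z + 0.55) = 1.86*z^2 + 0.72*z + 4.51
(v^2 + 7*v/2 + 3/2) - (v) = v^2 + 5*v/2 + 3/2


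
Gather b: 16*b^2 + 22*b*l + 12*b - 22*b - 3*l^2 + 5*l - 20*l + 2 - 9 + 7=16*b^2 + b*(22*l - 10) - 3*l^2 - 15*l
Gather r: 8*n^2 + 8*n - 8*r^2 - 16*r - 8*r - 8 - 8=8*n^2 + 8*n - 8*r^2 - 24*r - 16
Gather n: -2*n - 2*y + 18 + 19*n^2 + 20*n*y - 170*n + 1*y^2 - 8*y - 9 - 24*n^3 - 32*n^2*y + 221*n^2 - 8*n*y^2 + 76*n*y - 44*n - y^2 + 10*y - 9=-24*n^3 + n^2*(240 - 32*y) + n*(-8*y^2 + 96*y - 216)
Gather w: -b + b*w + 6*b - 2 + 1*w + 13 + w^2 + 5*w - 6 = 5*b + w^2 + w*(b + 6) + 5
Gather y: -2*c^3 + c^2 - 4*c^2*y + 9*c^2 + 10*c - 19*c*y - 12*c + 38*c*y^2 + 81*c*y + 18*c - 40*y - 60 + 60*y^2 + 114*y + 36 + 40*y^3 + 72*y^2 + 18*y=-2*c^3 + 10*c^2 + 16*c + 40*y^3 + y^2*(38*c + 132) + y*(-4*c^2 + 62*c + 92) - 24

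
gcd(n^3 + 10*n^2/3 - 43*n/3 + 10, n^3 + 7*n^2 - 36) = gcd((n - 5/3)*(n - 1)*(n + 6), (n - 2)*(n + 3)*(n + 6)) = n + 6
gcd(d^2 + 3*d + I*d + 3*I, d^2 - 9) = d + 3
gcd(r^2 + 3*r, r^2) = r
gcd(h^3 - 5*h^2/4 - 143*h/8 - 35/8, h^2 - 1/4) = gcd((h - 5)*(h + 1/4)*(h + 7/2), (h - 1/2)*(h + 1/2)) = 1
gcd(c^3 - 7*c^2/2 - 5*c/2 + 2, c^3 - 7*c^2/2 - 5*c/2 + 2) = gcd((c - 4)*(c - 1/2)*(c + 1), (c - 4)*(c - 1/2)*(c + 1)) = c^3 - 7*c^2/2 - 5*c/2 + 2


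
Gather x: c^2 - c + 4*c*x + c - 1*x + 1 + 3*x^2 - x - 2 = c^2 + 3*x^2 + x*(4*c - 2) - 1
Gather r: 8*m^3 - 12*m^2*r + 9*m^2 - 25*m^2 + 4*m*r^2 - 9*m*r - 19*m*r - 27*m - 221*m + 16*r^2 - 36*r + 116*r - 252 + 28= 8*m^3 - 16*m^2 - 248*m + r^2*(4*m + 16) + r*(-12*m^2 - 28*m + 80) - 224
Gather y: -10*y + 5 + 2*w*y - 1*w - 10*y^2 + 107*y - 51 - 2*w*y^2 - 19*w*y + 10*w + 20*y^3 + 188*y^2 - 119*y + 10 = 9*w + 20*y^3 + y^2*(178 - 2*w) + y*(-17*w - 22) - 36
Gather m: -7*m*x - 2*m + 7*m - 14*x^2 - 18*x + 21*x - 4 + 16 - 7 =m*(5 - 7*x) - 14*x^2 + 3*x + 5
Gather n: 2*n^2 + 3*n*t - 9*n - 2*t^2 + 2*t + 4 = 2*n^2 + n*(3*t - 9) - 2*t^2 + 2*t + 4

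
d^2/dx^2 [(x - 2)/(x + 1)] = -6/(x + 1)^3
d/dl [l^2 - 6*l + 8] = 2*l - 6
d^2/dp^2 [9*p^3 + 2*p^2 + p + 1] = 54*p + 4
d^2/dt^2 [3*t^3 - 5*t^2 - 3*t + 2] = 18*t - 10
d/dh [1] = 0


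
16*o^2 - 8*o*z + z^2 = (-4*o + z)^2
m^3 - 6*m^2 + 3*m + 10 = (m - 5)*(m - 2)*(m + 1)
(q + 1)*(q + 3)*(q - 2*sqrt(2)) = q^3 - 2*sqrt(2)*q^2 + 4*q^2 - 8*sqrt(2)*q + 3*q - 6*sqrt(2)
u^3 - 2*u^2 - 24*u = u*(u - 6)*(u + 4)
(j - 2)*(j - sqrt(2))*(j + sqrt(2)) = j^3 - 2*j^2 - 2*j + 4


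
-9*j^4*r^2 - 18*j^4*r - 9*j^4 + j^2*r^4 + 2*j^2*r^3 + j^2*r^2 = (-3*j + r)*(3*j + r)*(j*r + j)^2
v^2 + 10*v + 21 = (v + 3)*(v + 7)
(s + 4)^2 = s^2 + 8*s + 16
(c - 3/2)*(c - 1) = c^2 - 5*c/2 + 3/2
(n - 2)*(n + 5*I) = n^2 - 2*n + 5*I*n - 10*I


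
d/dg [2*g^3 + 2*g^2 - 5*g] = 6*g^2 + 4*g - 5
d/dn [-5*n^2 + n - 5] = 1 - 10*n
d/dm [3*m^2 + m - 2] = 6*m + 1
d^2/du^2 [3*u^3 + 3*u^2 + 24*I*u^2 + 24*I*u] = 18*u + 6 + 48*I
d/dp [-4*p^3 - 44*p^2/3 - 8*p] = -12*p^2 - 88*p/3 - 8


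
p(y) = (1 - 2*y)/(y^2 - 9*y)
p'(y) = (1 - 2*y)*(9 - 2*y)/(y^2 - 9*y)^2 - 2/(y^2 - 9*y)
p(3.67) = 0.32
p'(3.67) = 0.07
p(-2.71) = 0.20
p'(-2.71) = 0.03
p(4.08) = 0.36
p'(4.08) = 0.08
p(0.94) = 0.12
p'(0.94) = 0.15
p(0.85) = 0.10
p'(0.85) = 0.18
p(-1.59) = 0.25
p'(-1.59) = 0.06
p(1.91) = 0.21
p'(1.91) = 0.07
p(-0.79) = 0.33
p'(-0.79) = 0.20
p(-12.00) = 0.10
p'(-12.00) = 0.01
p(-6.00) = 0.14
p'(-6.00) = 0.01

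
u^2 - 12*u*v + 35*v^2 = (u - 7*v)*(u - 5*v)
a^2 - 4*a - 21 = (a - 7)*(a + 3)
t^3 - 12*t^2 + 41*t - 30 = (t - 6)*(t - 5)*(t - 1)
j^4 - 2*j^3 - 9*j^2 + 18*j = j*(j - 3)*(j - 2)*(j + 3)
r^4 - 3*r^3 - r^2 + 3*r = r*(r - 3)*(r - 1)*(r + 1)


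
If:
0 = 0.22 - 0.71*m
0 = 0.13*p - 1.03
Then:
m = 0.31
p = 7.92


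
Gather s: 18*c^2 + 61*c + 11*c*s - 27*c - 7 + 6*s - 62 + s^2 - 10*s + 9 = 18*c^2 + 34*c + s^2 + s*(11*c - 4) - 60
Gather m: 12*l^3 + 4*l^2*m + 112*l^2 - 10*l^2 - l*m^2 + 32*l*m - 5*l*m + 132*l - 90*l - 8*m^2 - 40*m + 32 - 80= 12*l^3 + 102*l^2 + 42*l + m^2*(-l - 8) + m*(4*l^2 + 27*l - 40) - 48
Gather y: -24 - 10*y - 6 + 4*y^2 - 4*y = 4*y^2 - 14*y - 30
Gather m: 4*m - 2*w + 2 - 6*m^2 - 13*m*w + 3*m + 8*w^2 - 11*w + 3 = -6*m^2 + m*(7 - 13*w) + 8*w^2 - 13*w + 5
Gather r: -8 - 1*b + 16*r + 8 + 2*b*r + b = r*(2*b + 16)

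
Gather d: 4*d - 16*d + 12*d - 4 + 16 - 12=0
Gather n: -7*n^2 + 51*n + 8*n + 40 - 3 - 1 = -7*n^2 + 59*n + 36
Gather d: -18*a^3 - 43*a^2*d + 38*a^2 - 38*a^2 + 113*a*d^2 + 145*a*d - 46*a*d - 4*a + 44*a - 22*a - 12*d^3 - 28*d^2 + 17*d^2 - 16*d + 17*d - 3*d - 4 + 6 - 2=-18*a^3 + 18*a - 12*d^3 + d^2*(113*a - 11) + d*(-43*a^2 + 99*a - 2)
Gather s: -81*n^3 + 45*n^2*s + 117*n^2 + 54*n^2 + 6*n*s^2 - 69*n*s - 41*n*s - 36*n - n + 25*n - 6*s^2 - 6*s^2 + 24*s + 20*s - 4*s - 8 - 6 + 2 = -81*n^3 + 171*n^2 - 12*n + s^2*(6*n - 12) + s*(45*n^2 - 110*n + 40) - 12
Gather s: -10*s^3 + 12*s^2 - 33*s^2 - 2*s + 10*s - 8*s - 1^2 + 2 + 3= -10*s^3 - 21*s^2 + 4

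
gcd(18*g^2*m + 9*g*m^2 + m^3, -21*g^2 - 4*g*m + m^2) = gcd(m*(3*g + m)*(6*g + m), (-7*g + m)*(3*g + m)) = 3*g + m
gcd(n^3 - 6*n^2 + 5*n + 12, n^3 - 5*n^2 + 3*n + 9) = n^2 - 2*n - 3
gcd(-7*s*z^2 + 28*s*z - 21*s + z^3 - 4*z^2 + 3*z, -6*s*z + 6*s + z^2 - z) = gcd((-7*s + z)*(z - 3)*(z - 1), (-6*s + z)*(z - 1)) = z - 1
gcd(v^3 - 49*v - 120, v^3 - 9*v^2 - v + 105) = v + 3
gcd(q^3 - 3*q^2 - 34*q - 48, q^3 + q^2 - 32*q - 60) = q + 2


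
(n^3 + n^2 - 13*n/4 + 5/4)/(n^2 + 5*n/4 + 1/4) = (4*n^3 + 4*n^2 - 13*n + 5)/(4*n^2 + 5*n + 1)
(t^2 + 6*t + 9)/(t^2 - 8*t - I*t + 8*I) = (t^2 + 6*t + 9)/(t^2 - 8*t - I*t + 8*I)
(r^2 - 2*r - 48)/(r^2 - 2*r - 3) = (-r^2 + 2*r + 48)/(-r^2 + 2*r + 3)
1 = 1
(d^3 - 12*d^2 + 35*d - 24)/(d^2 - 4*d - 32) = (d^2 - 4*d + 3)/(d + 4)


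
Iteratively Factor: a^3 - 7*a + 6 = (a + 3)*(a^2 - 3*a + 2) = (a - 2)*(a + 3)*(a - 1)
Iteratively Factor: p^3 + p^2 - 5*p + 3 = (p + 3)*(p^2 - 2*p + 1) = (p - 1)*(p + 3)*(p - 1)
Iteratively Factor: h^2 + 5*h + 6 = (h + 2)*(h + 3)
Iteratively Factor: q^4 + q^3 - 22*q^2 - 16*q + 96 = (q + 3)*(q^3 - 2*q^2 - 16*q + 32) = (q - 4)*(q + 3)*(q^2 + 2*q - 8) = (q - 4)*(q - 2)*(q + 3)*(q + 4)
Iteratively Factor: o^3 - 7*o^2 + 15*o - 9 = (o - 1)*(o^2 - 6*o + 9) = (o - 3)*(o - 1)*(o - 3)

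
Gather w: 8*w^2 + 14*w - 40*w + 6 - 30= 8*w^2 - 26*w - 24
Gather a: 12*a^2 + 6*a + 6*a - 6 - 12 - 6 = 12*a^2 + 12*a - 24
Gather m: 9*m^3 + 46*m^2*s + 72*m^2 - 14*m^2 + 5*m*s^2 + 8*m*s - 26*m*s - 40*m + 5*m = 9*m^3 + m^2*(46*s + 58) + m*(5*s^2 - 18*s - 35)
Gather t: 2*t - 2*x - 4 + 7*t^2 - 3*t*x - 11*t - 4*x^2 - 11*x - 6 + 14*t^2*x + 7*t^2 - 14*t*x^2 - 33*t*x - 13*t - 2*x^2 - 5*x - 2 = t^2*(14*x + 14) + t*(-14*x^2 - 36*x - 22) - 6*x^2 - 18*x - 12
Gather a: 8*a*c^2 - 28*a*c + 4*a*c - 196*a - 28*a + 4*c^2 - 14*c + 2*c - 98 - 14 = a*(8*c^2 - 24*c - 224) + 4*c^2 - 12*c - 112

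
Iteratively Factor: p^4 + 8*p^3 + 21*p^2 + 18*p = (p + 3)*(p^3 + 5*p^2 + 6*p) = p*(p + 3)*(p^2 + 5*p + 6) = p*(p + 3)^2*(p + 2)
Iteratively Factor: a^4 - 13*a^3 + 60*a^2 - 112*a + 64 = (a - 4)*(a^3 - 9*a^2 + 24*a - 16) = (a - 4)^2*(a^2 - 5*a + 4) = (a - 4)^3*(a - 1)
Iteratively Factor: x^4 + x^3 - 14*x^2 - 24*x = (x - 4)*(x^3 + 5*x^2 + 6*x) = x*(x - 4)*(x^2 + 5*x + 6) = x*(x - 4)*(x + 2)*(x + 3)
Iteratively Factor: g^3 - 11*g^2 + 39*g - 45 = (g - 5)*(g^2 - 6*g + 9) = (g - 5)*(g - 3)*(g - 3)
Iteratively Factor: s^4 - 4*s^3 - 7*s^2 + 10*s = (s - 1)*(s^3 - 3*s^2 - 10*s) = (s - 1)*(s + 2)*(s^2 - 5*s) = s*(s - 1)*(s + 2)*(s - 5)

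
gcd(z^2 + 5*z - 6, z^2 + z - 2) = z - 1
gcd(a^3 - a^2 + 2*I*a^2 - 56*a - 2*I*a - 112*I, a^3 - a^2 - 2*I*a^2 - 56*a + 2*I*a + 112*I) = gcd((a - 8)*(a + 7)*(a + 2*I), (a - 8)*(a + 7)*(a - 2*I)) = a^2 - a - 56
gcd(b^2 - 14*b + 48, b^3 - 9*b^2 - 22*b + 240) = b^2 - 14*b + 48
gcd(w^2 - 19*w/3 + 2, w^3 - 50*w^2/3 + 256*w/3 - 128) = w - 6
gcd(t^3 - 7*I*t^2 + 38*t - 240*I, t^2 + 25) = t - 5*I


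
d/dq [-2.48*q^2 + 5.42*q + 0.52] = 5.42 - 4.96*q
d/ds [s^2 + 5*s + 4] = 2*s + 5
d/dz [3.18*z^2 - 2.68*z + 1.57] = 6.36*z - 2.68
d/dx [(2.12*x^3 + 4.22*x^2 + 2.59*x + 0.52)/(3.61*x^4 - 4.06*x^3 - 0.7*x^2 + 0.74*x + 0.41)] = (-7.6532*x^6 - 30.4684*x^5 - 12.4005*x^4 + 16.6596*x^3 + 13.877*x^2 + 4.1884*x + 0.6771)/(13.0321*x^8 - 29.3132*x^7 + 11.4296*x^6 + 11.0268*x^5 - 2.5586*x^4 - 4.3652*x^3 - 0.0264*x^2 + 0.6068*x + 0.1681)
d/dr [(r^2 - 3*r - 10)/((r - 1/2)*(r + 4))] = 2*(13*r^2 + 32*r + 82)/(4*r^4 + 28*r^3 + 33*r^2 - 56*r + 16)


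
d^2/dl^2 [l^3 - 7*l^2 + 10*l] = 6*l - 14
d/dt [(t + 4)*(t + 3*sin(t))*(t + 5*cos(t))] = -(t + 4)*(t + 3*sin(t))*(5*sin(t) - 1) + (t + 4)*(t + 5*cos(t))*(3*cos(t) + 1) + (t + 3*sin(t))*(t + 5*cos(t))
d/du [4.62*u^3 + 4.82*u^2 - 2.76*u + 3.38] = 13.86*u^2 + 9.64*u - 2.76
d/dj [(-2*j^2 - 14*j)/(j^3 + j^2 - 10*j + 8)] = 2*(j^4 + 14*j^3 + 17*j^2 - 16*j - 56)/(j^6 + 2*j^5 - 19*j^4 - 4*j^3 + 116*j^2 - 160*j + 64)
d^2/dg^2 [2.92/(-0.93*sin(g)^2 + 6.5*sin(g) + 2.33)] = (-10.102032*sin(g)^4 + 52.9542*sin(g)^3 - 133.526344*sin(g)^2 - 61.685*sin(g) + 259.394696)/(-0.93*sin(g)^2 + 6.5*sin(g) + 2.33)^3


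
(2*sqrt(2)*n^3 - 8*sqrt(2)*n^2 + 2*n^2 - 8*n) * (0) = 0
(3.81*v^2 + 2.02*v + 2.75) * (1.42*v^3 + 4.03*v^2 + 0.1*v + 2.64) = 5.4102*v^5 + 18.2227*v^4 + 12.4266*v^3 + 21.3429*v^2 + 5.6078*v + 7.26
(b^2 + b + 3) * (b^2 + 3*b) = b^4 + 4*b^3 + 6*b^2 + 9*b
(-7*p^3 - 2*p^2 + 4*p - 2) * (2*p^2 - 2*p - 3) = -14*p^5 + 10*p^4 + 33*p^3 - 6*p^2 - 8*p + 6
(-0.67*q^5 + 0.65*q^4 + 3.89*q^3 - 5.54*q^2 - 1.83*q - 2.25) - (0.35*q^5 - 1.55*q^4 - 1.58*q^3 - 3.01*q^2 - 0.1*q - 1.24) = -1.02*q^5 + 2.2*q^4 + 5.47*q^3 - 2.53*q^2 - 1.73*q - 1.01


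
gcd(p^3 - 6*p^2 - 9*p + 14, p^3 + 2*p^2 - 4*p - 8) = p + 2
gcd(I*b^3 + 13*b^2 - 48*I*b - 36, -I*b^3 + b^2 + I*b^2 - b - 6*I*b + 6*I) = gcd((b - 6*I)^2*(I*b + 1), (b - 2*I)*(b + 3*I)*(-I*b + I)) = 1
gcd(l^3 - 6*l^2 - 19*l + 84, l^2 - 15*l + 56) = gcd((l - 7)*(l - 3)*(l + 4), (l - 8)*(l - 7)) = l - 7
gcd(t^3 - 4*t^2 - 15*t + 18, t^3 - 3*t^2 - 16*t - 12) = t - 6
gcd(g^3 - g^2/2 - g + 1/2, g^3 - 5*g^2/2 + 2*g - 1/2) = g^2 - 3*g/2 + 1/2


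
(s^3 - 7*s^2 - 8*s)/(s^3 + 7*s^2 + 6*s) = (s - 8)/(s + 6)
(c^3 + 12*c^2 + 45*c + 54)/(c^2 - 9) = (c^2 + 9*c + 18)/(c - 3)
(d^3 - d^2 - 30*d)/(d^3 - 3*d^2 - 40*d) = (d - 6)/(d - 8)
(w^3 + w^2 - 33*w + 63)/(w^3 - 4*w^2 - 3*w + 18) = (w + 7)/(w + 2)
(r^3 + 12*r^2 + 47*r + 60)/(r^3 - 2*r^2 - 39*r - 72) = (r^2 + 9*r + 20)/(r^2 - 5*r - 24)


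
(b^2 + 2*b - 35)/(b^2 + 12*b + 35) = (b - 5)/(b + 5)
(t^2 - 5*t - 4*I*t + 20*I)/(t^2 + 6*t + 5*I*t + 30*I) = (t^2 - t*(5 + 4*I) + 20*I)/(t^2 + t*(6 + 5*I) + 30*I)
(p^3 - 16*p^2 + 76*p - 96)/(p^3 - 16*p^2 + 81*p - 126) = (p^2 - 10*p + 16)/(p^2 - 10*p + 21)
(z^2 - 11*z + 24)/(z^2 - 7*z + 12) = (z - 8)/(z - 4)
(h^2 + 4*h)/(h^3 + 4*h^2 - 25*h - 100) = h/(h^2 - 25)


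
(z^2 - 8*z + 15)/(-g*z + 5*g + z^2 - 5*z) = (z - 3)/(-g + z)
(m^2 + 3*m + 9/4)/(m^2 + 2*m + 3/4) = (2*m + 3)/(2*m + 1)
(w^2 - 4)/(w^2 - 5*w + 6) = (w + 2)/(w - 3)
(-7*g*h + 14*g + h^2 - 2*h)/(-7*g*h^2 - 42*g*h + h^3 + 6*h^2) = (h - 2)/(h*(h + 6))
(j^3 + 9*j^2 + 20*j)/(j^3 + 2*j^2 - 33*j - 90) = j*(j + 4)/(j^2 - 3*j - 18)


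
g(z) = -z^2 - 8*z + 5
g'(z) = -2*z - 8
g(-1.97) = 16.88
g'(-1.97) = -4.06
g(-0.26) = 7.01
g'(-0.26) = -7.48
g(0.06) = 4.52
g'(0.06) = -8.12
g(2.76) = -24.70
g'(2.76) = -13.52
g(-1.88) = 16.51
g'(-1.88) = -4.24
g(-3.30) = 20.51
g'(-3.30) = -1.40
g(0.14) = 3.86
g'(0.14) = -8.28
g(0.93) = -3.30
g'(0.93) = -9.86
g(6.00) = -79.00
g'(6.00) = -20.00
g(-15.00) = -100.00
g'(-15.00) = 22.00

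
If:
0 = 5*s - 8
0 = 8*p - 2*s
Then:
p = 2/5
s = 8/5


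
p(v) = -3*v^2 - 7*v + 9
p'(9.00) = -61.00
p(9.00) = -297.00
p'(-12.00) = 65.00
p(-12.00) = -339.00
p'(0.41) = -9.46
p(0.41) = 5.63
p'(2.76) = -23.56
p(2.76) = -33.17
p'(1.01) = -13.06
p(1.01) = -1.13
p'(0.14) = -7.84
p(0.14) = 7.96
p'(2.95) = -24.70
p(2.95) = -37.76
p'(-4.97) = 22.82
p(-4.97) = -30.31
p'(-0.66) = -3.04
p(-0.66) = 12.31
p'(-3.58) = 14.48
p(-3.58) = -4.39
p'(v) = -6*v - 7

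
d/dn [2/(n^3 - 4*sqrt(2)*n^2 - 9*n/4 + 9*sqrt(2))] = 8*(-12*n^2 + 32*sqrt(2)*n + 9)/(4*n^3 - 16*sqrt(2)*n^2 - 9*n + 36*sqrt(2))^2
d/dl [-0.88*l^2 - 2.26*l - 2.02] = -1.76*l - 2.26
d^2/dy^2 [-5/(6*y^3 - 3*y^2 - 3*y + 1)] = 30*((6*y - 1)*(6*y^3 - 3*y^2 - 3*y + 1) - 3*(-6*y^2 + 2*y + 1)^2)/(6*y^3 - 3*y^2 - 3*y + 1)^3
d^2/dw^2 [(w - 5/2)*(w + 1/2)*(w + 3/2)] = 6*w - 1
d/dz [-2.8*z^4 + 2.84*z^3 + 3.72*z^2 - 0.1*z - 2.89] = -11.2*z^3 + 8.52*z^2 + 7.44*z - 0.1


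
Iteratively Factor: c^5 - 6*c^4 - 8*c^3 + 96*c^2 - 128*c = (c - 4)*(c^4 - 2*c^3 - 16*c^2 + 32*c) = (c - 4)*(c + 4)*(c^3 - 6*c^2 + 8*c) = (c - 4)^2*(c + 4)*(c^2 - 2*c) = (c - 4)^2*(c - 2)*(c + 4)*(c)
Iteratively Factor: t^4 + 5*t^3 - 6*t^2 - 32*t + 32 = (t + 4)*(t^3 + t^2 - 10*t + 8) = (t + 4)^2*(t^2 - 3*t + 2) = (t - 2)*(t + 4)^2*(t - 1)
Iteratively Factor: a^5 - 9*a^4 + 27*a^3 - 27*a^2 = (a - 3)*(a^4 - 6*a^3 + 9*a^2) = a*(a - 3)*(a^3 - 6*a^2 + 9*a) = a*(a - 3)^2*(a^2 - 3*a) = a^2*(a - 3)^2*(a - 3)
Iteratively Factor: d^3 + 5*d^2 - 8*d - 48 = (d + 4)*(d^2 + d - 12) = (d + 4)^2*(d - 3)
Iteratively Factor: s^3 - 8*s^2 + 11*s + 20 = (s - 5)*(s^2 - 3*s - 4) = (s - 5)*(s - 4)*(s + 1)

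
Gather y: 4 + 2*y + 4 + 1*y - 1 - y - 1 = 2*y + 6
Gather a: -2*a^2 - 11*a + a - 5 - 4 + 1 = -2*a^2 - 10*a - 8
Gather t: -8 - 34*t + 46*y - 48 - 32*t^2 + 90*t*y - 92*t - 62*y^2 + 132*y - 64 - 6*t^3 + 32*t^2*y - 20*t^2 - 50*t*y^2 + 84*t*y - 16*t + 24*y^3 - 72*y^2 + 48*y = -6*t^3 + t^2*(32*y - 52) + t*(-50*y^2 + 174*y - 142) + 24*y^3 - 134*y^2 + 226*y - 120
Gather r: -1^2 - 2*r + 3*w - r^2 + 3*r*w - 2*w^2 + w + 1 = -r^2 + r*(3*w - 2) - 2*w^2 + 4*w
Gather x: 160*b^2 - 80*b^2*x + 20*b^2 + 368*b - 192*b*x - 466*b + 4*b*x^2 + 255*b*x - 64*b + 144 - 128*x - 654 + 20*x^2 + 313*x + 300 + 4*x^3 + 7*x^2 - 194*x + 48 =180*b^2 - 162*b + 4*x^3 + x^2*(4*b + 27) + x*(-80*b^2 + 63*b - 9) - 162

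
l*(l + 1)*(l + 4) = l^3 + 5*l^2 + 4*l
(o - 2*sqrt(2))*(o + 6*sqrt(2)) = o^2 + 4*sqrt(2)*o - 24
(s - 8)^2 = s^2 - 16*s + 64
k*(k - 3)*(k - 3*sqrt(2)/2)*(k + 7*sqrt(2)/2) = k^4 - 3*k^3 + 2*sqrt(2)*k^3 - 21*k^2/2 - 6*sqrt(2)*k^2 + 63*k/2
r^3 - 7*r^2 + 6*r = r*(r - 6)*(r - 1)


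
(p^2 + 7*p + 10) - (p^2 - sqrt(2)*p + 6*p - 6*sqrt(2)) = p + sqrt(2)*p + 6*sqrt(2) + 10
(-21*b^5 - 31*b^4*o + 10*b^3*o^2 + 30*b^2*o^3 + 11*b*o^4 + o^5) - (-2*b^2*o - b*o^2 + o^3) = -21*b^5 - 31*b^4*o + 10*b^3*o^2 + 30*b^2*o^3 + 2*b^2*o + 11*b*o^4 + b*o^2 + o^5 - o^3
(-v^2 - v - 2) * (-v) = v^3 + v^2 + 2*v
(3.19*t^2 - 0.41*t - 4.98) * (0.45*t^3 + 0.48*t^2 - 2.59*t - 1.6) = 1.4355*t^5 + 1.3467*t^4 - 10.6999*t^3 - 6.4325*t^2 + 13.5542*t + 7.968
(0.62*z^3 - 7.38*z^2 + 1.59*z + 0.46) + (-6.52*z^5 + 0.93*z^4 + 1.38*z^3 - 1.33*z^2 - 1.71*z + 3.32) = -6.52*z^5 + 0.93*z^4 + 2.0*z^3 - 8.71*z^2 - 0.12*z + 3.78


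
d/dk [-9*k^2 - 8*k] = -18*k - 8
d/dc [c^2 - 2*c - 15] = 2*c - 2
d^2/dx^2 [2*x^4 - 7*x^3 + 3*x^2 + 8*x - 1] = 24*x^2 - 42*x + 6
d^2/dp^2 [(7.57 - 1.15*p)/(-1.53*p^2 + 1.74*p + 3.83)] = ((27.1662 - 10.557*p)*(-1.53*p^2 + 1.74*p + 3.83) - (1.15*p - 7.57)*(3.06*p - 1.74)*(6.12*p - 3.48))/(-1.53*p^2 + 1.74*p + 3.83)^3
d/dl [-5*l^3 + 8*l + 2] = 8 - 15*l^2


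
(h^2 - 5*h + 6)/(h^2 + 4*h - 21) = (h - 2)/(h + 7)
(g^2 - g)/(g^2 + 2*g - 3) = g/(g + 3)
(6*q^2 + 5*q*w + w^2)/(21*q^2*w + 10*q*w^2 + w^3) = (2*q + w)/(w*(7*q + w))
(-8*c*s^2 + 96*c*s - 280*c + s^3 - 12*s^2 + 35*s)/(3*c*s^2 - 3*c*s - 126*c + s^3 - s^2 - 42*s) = (-8*c*s + 40*c + s^2 - 5*s)/(3*c*s + 18*c + s^2 + 6*s)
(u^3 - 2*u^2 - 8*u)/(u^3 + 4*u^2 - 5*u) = (u^2 - 2*u - 8)/(u^2 + 4*u - 5)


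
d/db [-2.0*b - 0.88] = -2.00000000000000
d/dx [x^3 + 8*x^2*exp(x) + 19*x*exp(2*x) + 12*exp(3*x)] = 8*x^2*exp(x) + 3*x^2 + 38*x*exp(2*x) + 16*x*exp(x) + 36*exp(3*x) + 19*exp(2*x)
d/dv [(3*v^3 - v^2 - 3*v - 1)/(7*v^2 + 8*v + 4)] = (21*v^4 + 48*v^3 + 49*v^2 + 6*v - 4)/(49*v^4 + 112*v^3 + 120*v^2 + 64*v + 16)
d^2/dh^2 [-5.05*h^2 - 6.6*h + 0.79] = -10.1000000000000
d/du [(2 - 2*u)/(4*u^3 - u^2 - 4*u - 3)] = 2*(-4*u^3 + u^2 + 4*u - 2*(u - 1)*(-6*u^2 + u + 2) + 3)/(-4*u^3 + u^2 + 4*u + 3)^2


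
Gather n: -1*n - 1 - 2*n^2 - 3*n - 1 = -2*n^2 - 4*n - 2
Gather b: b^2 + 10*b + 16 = b^2 + 10*b + 16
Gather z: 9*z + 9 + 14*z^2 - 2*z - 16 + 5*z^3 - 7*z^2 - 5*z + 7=5*z^3 + 7*z^2 + 2*z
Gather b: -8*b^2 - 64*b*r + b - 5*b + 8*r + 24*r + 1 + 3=-8*b^2 + b*(-64*r - 4) + 32*r + 4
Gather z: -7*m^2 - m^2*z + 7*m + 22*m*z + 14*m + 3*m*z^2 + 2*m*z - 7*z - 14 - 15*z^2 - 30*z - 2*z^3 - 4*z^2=-7*m^2 + 21*m - 2*z^3 + z^2*(3*m - 19) + z*(-m^2 + 24*m - 37) - 14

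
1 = 1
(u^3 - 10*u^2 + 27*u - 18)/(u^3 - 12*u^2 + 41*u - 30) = (u - 3)/(u - 5)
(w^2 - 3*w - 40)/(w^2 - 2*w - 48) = (w + 5)/(w + 6)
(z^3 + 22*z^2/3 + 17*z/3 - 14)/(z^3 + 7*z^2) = (3*z^3 + 22*z^2 + 17*z - 42)/(3*z^2*(z + 7))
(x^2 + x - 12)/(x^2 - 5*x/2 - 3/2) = 2*(x + 4)/(2*x + 1)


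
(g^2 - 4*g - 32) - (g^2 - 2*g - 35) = 3 - 2*g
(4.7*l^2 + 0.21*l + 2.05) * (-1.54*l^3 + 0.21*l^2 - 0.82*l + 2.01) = -7.238*l^5 + 0.6636*l^4 - 6.9669*l^3 + 9.7053*l^2 - 1.2589*l + 4.1205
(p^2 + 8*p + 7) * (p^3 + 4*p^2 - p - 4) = p^5 + 12*p^4 + 38*p^3 + 16*p^2 - 39*p - 28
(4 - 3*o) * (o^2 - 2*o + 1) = -3*o^3 + 10*o^2 - 11*o + 4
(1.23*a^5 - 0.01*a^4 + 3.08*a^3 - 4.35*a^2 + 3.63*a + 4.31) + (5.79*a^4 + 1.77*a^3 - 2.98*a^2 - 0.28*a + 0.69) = 1.23*a^5 + 5.78*a^4 + 4.85*a^3 - 7.33*a^2 + 3.35*a + 5.0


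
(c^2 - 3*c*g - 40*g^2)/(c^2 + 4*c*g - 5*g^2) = (c - 8*g)/(c - g)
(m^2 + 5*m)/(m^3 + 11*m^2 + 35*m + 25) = m/(m^2 + 6*m + 5)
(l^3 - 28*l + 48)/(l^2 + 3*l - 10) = (l^2 + 2*l - 24)/(l + 5)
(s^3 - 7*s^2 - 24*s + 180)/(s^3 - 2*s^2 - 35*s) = (s^2 - 12*s + 36)/(s*(s - 7))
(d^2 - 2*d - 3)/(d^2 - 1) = (d - 3)/(d - 1)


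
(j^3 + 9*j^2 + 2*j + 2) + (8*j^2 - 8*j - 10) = j^3 + 17*j^2 - 6*j - 8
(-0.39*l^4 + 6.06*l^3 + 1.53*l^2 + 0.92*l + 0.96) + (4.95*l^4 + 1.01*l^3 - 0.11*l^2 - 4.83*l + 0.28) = 4.56*l^4 + 7.07*l^3 + 1.42*l^2 - 3.91*l + 1.24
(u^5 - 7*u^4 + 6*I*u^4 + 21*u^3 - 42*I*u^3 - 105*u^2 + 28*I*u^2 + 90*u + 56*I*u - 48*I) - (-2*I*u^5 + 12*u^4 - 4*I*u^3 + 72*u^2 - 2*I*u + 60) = u^5 + 2*I*u^5 - 19*u^4 + 6*I*u^4 + 21*u^3 - 38*I*u^3 - 177*u^2 + 28*I*u^2 + 90*u + 58*I*u - 60 - 48*I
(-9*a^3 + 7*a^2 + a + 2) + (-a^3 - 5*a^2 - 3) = -10*a^3 + 2*a^2 + a - 1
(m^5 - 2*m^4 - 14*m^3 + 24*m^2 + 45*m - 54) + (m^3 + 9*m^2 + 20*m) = m^5 - 2*m^4 - 13*m^3 + 33*m^2 + 65*m - 54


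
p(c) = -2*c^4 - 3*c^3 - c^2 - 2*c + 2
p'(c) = -8*c^3 - 9*c^2 - 2*c - 2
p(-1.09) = 4.05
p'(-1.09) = -0.15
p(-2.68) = -45.25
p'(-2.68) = 92.71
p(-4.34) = -472.48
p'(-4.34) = 491.13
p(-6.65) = -3057.94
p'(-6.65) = 1965.93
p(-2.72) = -49.06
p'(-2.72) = 97.84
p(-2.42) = -25.09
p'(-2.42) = 63.51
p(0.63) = -0.72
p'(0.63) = -8.83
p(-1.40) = 3.39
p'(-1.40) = 5.11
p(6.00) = -3286.00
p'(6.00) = -2066.00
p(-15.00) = -91318.00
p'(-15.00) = 25003.00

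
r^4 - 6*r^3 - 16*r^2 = r^2*(r - 8)*(r + 2)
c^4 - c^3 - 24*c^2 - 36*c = c*(c - 6)*(c + 2)*(c + 3)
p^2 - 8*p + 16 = (p - 4)^2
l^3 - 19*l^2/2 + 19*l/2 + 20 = (l - 8)*(l - 5/2)*(l + 1)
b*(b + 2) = b^2 + 2*b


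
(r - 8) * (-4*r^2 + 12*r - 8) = -4*r^3 + 44*r^2 - 104*r + 64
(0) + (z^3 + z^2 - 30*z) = z^3 + z^2 - 30*z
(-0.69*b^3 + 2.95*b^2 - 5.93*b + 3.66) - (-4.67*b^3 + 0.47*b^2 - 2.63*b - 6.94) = 3.98*b^3 + 2.48*b^2 - 3.3*b + 10.6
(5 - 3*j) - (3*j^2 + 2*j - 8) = -3*j^2 - 5*j + 13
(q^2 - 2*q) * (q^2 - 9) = q^4 - 2*q^3 - 9*q^2 + 18*q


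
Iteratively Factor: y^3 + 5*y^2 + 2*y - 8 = (y + 2)*(y^2 + 3*y - 4) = (y + 2)*(y + 4)*(y - 1)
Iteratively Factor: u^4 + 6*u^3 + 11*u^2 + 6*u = (u + 1)*(u^3 + 5*u^2 + 6*u) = u*(u + 1)*(u^2 + 5*u + 6) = u*(u + 1)*(u + 3)*(u + 2)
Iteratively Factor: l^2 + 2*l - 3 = (l - 1)*(l + 3)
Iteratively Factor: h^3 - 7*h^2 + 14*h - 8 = (h - 2)*(h^2 - 5*h + 4) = (h - 2)*(h - 1)*(h - 4)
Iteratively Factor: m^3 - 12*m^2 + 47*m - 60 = (m - 3)*(m^2 - 9*m + 20) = (m - 4)*(m - 3)*(m - 5)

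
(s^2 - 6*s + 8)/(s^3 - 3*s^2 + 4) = (s - 4)/(s^2 - s - 2)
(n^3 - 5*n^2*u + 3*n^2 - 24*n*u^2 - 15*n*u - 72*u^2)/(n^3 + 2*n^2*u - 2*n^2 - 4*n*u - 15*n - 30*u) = (n^2 - 5*n*u - 24*u^2)/(n^2 + 2*n*u - 5*n - 10*u)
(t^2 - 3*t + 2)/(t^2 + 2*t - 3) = (t - 2)/(t + 3)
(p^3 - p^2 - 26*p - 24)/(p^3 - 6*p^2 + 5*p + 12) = (p^2 - 2*p - 24)/(p^2 - 7*p + 12)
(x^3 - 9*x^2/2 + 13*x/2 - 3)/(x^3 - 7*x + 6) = (x - 3/2)/(x + 3)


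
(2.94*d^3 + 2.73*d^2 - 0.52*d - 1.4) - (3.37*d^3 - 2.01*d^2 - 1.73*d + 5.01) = -0.43*d^3 + 4.74*d^2 + 1.21*d - 6.41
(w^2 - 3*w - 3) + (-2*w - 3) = w^2 - 5*w - 6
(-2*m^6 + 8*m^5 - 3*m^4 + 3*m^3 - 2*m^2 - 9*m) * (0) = 0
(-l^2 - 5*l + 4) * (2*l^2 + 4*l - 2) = -2*l^4 - 14*l^3 - 10*l^2 + 26*l - 8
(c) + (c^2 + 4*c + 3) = c^2 + 5*c + 3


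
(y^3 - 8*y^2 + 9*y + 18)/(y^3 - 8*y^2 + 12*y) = (y^2 - 2*y - 3)/(y*(y - 2))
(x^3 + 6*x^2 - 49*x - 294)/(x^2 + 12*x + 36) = (x^2 - 49)/(x + 6)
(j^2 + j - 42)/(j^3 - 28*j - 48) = (j + 7)/(j^2 + 6*j + 8)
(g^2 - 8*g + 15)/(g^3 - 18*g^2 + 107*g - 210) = (g - 3)/(g^2 - 13*g + 42)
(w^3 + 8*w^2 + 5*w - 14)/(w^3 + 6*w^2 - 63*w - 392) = (w^2 + w - 2)/(w^2 - w - 56)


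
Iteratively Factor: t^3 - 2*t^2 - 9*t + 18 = (t - 3)*(t^2 + t - 6) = (t - 3)*(t + 3)*(t - 2)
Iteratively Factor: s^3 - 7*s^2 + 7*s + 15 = (s - 3)*(s^2 - 4*s - 5) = (s - 3)*(s + 1)*(s - 5)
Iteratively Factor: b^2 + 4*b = (b + 4)*(b)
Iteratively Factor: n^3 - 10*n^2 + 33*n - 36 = (n - 4)*(n^2 - 6*n + 9) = (n - 4)*(n - 3)*(n - 3)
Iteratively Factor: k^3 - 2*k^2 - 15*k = (k + 3)*(k^2 - 5*k) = (k - 5)*(k + 3)*(k)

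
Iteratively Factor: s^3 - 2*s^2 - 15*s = (s)*(s^2 - 2*s - 15) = s*(s - 5)*(s + 3)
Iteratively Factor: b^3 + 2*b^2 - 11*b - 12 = (b + 4)*(b^2 - 2*b - 3) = (b - 3)*(b + 4)*(b + 1)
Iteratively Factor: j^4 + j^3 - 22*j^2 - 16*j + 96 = (j + 4)*(j^3 - 3*j^2 - 10*j + 24) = (j - 4)*(j + 4)*(j^2 + j - 6) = (j - 4)*(j + 3)*(j + 4)*(j - 2)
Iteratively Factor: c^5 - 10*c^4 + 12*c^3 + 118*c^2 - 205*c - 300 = (c - 5)*(c^4 - 5*c^3 - 13*c^2 + 53*c + 60) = (c - 5)*(c - 4)*(c^3 - c^2 - 17*c - 15) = (c - 5)*(c - 4)*(c + 3)*(c^2 - 4*c - 5) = (c - 5)*(c - 4)*(c + 1)*(c + 3)*(c - 5)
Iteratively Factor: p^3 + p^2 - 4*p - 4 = (p - 2)*(p^2 + 3*p + 2) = (p - 2)*(p + 2)*(p + 1)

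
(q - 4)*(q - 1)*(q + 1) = q^3 - 4*q^2 - q + 4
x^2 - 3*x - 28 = (x - 7)*(x + 4)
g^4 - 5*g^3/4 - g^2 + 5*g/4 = g*(g - 5/4)*(g - 1)*(g + 1)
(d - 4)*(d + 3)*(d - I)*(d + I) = d^4 - d^3 - 11*d^2 - d - 12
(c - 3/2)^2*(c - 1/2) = c^3 - 7*c^2/2 + 15*c/4 - 9/8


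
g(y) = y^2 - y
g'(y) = 2*y - 1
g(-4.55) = 25.25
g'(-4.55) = -10.10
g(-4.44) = 24.15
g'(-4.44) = -9.88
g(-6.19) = 44.51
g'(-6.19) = -13.38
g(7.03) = 42.39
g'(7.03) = 13.06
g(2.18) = 2.57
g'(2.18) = 3.36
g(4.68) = 17.22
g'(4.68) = 8.36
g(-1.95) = 5.75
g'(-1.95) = -4.90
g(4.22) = 13.59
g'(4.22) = 7.44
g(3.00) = 6.00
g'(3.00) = 5.00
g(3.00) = 6.00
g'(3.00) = 5.00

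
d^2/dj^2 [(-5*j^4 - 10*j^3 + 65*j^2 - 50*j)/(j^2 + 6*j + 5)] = 10*(-j^3 - 3*j^2 - 3*j + 5)/(j^3 + 3*j^2 + 3*j + 1)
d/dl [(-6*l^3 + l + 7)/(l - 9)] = 2*(-6*l^3 + 81*l^2 - 8)/(l^2 - 18*l + 81)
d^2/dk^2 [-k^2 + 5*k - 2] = -2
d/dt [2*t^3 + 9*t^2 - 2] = 6*t*(t + 3)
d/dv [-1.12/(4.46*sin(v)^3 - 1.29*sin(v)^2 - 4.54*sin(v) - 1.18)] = (14.9856*sin(v)^2 - 2.8896*sin(v) - 5.0848)*cos(v)/(-4.46*sin(v)^3 + 1.29*sin(v)^2 + 4.54*sin(v) + 1.18)^2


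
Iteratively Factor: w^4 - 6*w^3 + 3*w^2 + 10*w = (w - 5)*(w^3 - w^2 - 2*w) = w*(w - 5)*(w^2 - w - 2) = w*(w - 5)*(w - 2)*(w + 1)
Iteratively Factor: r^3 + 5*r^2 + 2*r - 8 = (r + 4)*(r^2 + r - 2) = (r + 2)*(r + 4)*(r - 1)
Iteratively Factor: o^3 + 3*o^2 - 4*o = (o + 4)*(o^2 - o) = (o - 1)*(o + 4)*(o)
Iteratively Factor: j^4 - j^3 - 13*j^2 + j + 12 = (j + 1)*(j^3 - 2*j^2 - 11*j + 12) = (j + 1)*(j + 3)*(j^2 - 5*j + 4) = (j - 4)*(j + 1)*(j + 3)*(j - 1)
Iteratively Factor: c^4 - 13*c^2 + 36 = (c + 2)*(c^3 - 2*c^2 - 9*c + 18) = (c + 2)*(c + 3)*(c^2 - 5*c + 6) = (c - 3)*(c + 2)*(c + 3)*(c - 2)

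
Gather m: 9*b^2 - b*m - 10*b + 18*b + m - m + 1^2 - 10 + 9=9*b^2 - b*m + 8*b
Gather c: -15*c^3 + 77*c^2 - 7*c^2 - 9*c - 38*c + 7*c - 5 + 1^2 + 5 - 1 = -15*c^3 + 70*c^2 - 40*c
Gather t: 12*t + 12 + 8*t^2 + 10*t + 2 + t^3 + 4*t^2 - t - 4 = t^3 + 12*t^2 + 21*t + 10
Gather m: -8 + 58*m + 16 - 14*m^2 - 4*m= -14*m^2 + 54*m + 8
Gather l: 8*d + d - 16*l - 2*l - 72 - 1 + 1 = 9*d - 18*l - 72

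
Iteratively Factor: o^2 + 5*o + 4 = (o + 4)*(o + 1)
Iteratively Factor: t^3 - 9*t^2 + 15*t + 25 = (t - 5)*(t^2 - 4*t - 5) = (t - 5)*(t + 1)*(t - 5)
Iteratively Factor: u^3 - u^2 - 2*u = (u + 1)*(u^2 - 2*u) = u*(u + 1)*(u - 2)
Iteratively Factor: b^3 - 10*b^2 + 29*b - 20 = (b - 5)*(b^2 - 5*b + 4) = (b - 5)*(b - 1)*(b - 4)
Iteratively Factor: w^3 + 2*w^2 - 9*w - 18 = (w + 2)*(w^2 - 9) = (w - 3)*(w + 2)*(w + 3)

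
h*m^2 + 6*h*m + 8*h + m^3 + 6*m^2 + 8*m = (h + m)*(m + 2)*(m + 4)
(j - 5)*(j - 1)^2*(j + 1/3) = j^4 - 20*j^3/3 + 26*j^2/3 - 4*j/3 - 5/3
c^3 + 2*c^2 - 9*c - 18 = (c - 3)*(c + 2)*(c + 3)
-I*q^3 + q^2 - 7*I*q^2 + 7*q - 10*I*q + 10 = (q + 2)*(q + 5)*(-I*q + 1)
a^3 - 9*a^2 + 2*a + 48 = (a - 8)*(a - 3)*(a + 2)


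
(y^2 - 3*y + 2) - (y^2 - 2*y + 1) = 1 - y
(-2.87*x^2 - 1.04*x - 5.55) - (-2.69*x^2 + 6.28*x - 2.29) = -0.18*x^2 - 7.32*x - 3.26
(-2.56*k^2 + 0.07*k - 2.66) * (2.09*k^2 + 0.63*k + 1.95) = -5.3504*k^4 - 1.4665*k^3 - 10.5073*k^2 - 1.5393*k - 5.187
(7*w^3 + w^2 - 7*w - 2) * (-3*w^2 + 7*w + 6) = -21*w^5 + 46*w^4 + 70*w^3 - 37*w^2 - 56*w - 12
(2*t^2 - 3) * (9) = 18*t^2 - 27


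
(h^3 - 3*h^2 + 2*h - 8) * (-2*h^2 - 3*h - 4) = -2*h^5 + 3*h^4 + h^3 + 22*h^2 + 16*h + 32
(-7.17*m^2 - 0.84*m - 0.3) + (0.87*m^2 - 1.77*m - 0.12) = -6.3*m^2 - 2.61*m - 0.42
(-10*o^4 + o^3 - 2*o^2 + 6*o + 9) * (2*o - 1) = -20*o^5 + 12*o^4 - 5*o^3 + 14*o^2 + 12*o - 9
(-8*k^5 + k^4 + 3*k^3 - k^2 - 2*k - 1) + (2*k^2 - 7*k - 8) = -8*k^5 + k^4 + 3*k^3 + k^2 - 9*k - 9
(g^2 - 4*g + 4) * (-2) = -2*g^2 + 8*g - 8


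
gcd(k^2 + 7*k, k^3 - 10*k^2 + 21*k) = k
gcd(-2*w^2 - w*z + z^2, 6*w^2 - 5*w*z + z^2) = -2*w + z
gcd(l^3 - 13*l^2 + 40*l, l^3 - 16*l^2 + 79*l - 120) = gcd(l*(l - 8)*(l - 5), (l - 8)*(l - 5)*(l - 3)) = l^2 - 13*l + 40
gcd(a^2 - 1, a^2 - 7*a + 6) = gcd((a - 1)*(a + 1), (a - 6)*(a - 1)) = a - 1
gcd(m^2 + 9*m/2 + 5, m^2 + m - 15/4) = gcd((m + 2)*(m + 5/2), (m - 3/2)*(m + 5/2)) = m + 5/2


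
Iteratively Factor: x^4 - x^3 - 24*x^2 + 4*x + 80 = (x - 2)*(x^3 + x^2 - 22*x - 40) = (x - 2)*(x + 2)*(x^2 - x - 20) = (x - 2)*(x + 2)*(x + 4)*(x - 5)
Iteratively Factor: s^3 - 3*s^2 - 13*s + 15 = (s - 1)*(s^2 - 2*s - 15) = (s - 5)*(s - 1)*(s + 3)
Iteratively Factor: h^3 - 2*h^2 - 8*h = (h)*(h^2 - 2*h - 8) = h*(h + 2)*(h - 4)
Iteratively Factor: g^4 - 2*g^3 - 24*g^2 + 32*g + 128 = (g - 4)*(g^3 + 2*g^2 - 16*g - 32) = (g - 4)*(g + 4)*(g^2 - 2*g - 8) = (g - 4)^2*(g + 4)*(g + 2)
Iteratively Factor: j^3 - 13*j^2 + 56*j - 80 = (j - 4)*(j^2 - 9*j + 20) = (j - 5)*(j - 4)*(j - 4)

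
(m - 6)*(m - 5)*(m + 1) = m^3 - 10*m^2 + 19*m + 30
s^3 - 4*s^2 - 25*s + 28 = (s - 7)*(s - 1)*(s + 4)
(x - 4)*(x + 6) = x^2 + 2*x - 24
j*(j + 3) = j^2 + 3*j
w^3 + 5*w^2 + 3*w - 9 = (w - 1)*(w + 3)^2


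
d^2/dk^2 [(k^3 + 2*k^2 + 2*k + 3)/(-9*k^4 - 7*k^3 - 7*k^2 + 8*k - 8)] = 2*(-81*k^9 - 486*k^8 - 1161*k^7 - 3865*k^6 - 3675*k^5 - 1581*k^4 + 1150*k^3 + 2559*k^2 + 1152*k - 280)/(729*k^12 + 1701*k^11 + 3024*k^10 + 1045*k^9 + 1272*k^8 - 147*k^7 + 3919*k^6 - 936*k^5 + 1560*k^4 - 1856*k^3 + 2880*k^2 - 1536*k + 512)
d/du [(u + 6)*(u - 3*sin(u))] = u - (u + 6)*(3*cos(u) - 1) - 3*sin(u)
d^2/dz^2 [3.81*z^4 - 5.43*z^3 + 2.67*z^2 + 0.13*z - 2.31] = 45.72*z^2 - 32.58*z + 5.34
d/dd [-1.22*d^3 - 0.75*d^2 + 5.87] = d*(-3.66*d - 1.5)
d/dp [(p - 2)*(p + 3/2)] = 2*p - 1/2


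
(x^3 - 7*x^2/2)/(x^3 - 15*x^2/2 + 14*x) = x/(x - 4)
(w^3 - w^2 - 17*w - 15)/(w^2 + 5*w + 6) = (w^2 - 4*w - 5)/(w + 2)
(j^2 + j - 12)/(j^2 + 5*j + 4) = (j - 3)/(j + 1)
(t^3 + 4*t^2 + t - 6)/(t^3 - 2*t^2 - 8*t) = (t^2 + 2*t - 3)/(t*(t - 4))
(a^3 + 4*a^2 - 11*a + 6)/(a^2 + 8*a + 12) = (a^2 - 2*a + 1)/(a + 2)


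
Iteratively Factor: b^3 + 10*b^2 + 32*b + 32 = (b + 4)*(b^2 + 6*b + 8) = (b + 2)*(b + 4)*(b + 4)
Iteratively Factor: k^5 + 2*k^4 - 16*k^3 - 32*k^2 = (k)*(k^4 + 2*k^3 - 16*k^2 - 32*k) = k^2*(k^3 + 2*k^2 - 16*k - 32) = k^2*(k - 4)*(k^2 + 6*k + 8) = k^2*(k - 4)*(k + 2)*(k + 4)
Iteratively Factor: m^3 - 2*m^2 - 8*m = (m)*(m^2 - 2*m - 8) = m*(m + 2)*(m - 4)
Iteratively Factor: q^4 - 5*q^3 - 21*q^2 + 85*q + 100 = (q + 4)*(q^3 - 9*q^2 + 15*q + 25) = (q - 5)*(q + 4)*(q^2 - 4*q - 5) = (q - 5)*(q + 1)*(q + 4)*(q - 5)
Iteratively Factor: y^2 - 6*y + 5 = (y - 1)*(y - 5)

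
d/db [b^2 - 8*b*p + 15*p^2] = 2*b - 8*p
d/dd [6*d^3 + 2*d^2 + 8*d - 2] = 18*d^2 + 4*d + 8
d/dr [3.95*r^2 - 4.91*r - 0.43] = 7.9*r - 4.91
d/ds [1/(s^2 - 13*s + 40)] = (13 - 2*s)/(s^2 - 13*s + 40)^2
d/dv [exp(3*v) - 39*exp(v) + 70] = 3*(exp(2*v) - 13)*exp(v)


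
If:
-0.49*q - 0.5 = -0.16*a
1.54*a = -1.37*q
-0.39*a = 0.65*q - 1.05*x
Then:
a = 0.70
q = -0.79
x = -0.23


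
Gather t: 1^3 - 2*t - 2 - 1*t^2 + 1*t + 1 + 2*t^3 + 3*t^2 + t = 2*t^3 + 2*t^2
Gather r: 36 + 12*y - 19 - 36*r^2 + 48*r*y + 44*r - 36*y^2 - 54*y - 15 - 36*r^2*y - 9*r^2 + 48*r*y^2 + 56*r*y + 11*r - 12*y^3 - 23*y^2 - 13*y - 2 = r^2*(-36*y - 45) + r*(48*y^2 + 104*y + 55) - 12*y^3 - 59*y^2 - 55*y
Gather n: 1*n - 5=n - 5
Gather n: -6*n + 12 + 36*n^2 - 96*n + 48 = 36*n^2 - 102*n + 60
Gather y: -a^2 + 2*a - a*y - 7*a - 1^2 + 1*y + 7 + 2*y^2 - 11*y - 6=-a^2 - 5*a + 2*y^2 + y*(-a - 10)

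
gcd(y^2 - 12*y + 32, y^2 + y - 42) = 1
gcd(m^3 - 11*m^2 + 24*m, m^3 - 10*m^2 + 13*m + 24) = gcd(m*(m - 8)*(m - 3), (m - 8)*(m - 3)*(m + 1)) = m^2 - 11*m + 24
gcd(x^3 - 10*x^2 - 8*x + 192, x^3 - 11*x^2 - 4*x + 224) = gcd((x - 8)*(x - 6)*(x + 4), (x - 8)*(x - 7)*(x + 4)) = x^2 - 4*x - 32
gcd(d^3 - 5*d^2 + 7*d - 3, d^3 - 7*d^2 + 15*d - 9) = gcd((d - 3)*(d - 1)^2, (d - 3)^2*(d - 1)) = d^2 - 4*d + 3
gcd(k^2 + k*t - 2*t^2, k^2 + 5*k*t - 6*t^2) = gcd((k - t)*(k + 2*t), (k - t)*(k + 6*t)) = -k + t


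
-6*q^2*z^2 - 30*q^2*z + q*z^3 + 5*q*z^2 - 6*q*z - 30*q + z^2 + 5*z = (-6*q + z)*(z + 5)*(q*z + 1)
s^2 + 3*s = s*(s + 3)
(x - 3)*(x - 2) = x^2 - 5*x + 6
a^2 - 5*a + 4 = (a - 4)*(a - 1)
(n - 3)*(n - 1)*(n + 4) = n^3 - 13*n + 12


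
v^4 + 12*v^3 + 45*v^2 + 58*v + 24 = (v + 1)^2*(v + 4)*(v + 6)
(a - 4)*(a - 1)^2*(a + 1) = a^4 - 5*a^3 + 3*a^2 + 5*a - 4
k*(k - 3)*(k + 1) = k^3 - 2*k^2 - 3*k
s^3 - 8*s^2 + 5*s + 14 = (s - 7)*(s - 2)*(s + 1)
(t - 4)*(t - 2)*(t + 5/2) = t^3 - 7*t^2/2 - 7*t + 20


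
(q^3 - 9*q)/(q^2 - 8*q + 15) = q*(q + 3)/(q - 5)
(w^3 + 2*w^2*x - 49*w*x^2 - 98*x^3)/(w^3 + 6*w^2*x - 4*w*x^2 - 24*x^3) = (-w^2 + 49*x^2)/(-w^2 - 4*w*x + 12*x^2)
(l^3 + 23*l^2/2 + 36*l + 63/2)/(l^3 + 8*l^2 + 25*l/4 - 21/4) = 2*(l + 3)/(2*l - 1)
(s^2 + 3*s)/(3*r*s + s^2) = (s + 3)/(3*r + s)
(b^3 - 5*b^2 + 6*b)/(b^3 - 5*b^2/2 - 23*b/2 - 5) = 2*b*(-b^2 + 5*b - 6)/(-2*b^3 + 5*b^2 + 23*b + 10)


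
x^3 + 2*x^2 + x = x*(x + 1)^2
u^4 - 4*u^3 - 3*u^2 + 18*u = u*(u - 3)^2*(u + 2)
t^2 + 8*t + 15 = (t + 3)*(t + 5)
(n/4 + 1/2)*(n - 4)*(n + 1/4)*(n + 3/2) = n^4/4 - n^3/16 - 89*n^2/32 - 59*n/16 - 3/4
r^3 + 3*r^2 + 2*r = r*(r + 1)*(r + 2)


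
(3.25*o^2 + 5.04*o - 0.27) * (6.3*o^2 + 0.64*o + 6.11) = 20.475*o^4 + 33.832*o^3 + 21.3821*o^2 + 30.6216*o - 1.6497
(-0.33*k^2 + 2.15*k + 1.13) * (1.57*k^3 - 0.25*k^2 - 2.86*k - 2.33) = -0.5181*k^5 + 3.458*k^4 + 2.1804*k^3 - 5.6626*k^2 - 8.2413*k - 2.6329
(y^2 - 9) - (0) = y^2 - 9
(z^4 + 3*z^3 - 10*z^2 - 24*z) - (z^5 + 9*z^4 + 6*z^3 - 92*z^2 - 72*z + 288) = -z^5 - 8*z^4 - 3*z^3 + 82*z^2 + 48*z - 288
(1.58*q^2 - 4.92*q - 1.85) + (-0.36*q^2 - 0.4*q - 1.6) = 1.22*q^2 - 5.32*q - 3.45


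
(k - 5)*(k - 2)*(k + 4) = k^3 - 3*k^2 - 18*k + 40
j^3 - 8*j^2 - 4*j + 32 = (j - 8)*(j - 2)*(j + 2)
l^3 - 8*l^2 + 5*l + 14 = (l - 7)*(l - 2)*(l + 1)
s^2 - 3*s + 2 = (s - 2)*(s - 1)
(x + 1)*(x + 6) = x^2 + 7*x + 6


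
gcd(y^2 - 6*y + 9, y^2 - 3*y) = y - 3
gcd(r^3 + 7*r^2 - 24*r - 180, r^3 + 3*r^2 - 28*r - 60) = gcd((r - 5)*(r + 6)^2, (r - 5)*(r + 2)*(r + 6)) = r^2 + r - 30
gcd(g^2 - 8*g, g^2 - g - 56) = g - 8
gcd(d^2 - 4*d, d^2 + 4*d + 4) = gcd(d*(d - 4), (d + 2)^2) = 1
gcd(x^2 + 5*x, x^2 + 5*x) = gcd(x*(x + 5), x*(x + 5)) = x^2 + 5*x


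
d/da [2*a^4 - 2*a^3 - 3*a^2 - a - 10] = 8*a^3 - 6*a^2 - 6*a - 1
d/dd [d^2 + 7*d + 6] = 2*d + 7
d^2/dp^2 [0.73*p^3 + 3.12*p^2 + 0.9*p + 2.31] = 4.38*p + 6.24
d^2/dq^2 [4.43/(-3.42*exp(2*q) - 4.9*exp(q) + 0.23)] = (-4.43*(6.84*exp(q) + 4.9)*(13.68*exp(q) + 9.8)*exp(q) + (60.6024*exp(q) + 21.707)*(3.42*exp(2*q) + 4.9*exp(q) - 0.23))*exp(q)/(3.42*exp(2*q) + 4.9*exp(q) - 0.23)^3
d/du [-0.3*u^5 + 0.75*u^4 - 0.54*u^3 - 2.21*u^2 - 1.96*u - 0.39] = -1.5*u^4 + 3.0*u^3 - 1.62*u^2 - 4.42*u - 1.96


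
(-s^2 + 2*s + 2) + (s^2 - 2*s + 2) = 4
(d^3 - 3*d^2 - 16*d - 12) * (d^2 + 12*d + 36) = d^5 + 9*d^4 - 16*d^3 - 312*d^2 - 720*d - 432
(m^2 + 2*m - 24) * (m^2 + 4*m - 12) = m^4 + 6*m^3 - 28*m^2 - 120*m + 288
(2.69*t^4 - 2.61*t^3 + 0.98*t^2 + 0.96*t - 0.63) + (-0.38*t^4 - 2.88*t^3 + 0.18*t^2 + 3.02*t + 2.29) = 2.31*t^4 - 5.49*t^3 + 1.16*t^2 + 3.98*t + 1.66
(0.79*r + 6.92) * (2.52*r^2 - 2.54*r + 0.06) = 1.9908*r^3 + 15.4318*r^2 - 17.5294*r + 0.4152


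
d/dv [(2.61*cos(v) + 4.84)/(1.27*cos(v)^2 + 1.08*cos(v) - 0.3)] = (3.3147*cos(v)^2 + 12.2936*cos(v) + 6.0102)*sin(v)/(1.6129*cos(v)^4 + 2.7432*cos(v)^3 + 0.4044*cos(v)^2 - 0.648*cos(v) + 0.09)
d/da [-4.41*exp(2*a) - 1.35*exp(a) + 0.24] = (-8.82*exp(a) - 1.35)*exp(a)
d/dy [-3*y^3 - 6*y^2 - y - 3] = -9*y^2 - 12*y - 1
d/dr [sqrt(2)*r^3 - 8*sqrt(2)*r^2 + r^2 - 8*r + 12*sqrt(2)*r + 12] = 3*sqrt(2)*r^2 - 16*sqrt(2)*r + 2*r - 8 + 12*sqrt(2)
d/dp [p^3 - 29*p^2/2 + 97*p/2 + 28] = 3*p^2 - 29*p + 97/2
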